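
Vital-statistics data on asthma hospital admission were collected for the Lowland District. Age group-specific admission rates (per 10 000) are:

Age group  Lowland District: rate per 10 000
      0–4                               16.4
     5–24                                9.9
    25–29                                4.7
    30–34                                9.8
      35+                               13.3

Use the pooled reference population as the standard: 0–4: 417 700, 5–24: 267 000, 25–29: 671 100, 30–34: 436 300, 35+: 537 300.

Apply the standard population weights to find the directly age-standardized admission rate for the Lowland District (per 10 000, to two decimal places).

10.33

Standard total = 2 329 400; weights = 0.1793, 0.1146, 0.2881, 0.1873, 0.2307.
Standardized rate: 0.1793×16.4 + 0.1146×9.9 + 0.2881×4.7 + 0.1873×9.8 + 0.2307×13.3 = 10.3330 per 10 000.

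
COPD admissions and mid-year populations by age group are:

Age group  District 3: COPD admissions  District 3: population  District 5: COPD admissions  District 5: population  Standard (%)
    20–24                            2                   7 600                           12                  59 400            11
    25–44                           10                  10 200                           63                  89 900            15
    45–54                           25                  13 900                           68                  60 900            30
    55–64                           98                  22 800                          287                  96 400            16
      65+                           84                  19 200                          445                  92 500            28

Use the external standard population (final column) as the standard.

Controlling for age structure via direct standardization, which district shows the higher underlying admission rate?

District 3

Age-specific rates per 10 000 for District 3: 2.63, 9.80, 17.99, 42.98, 43.75.
For District 5: 2.02, 7.01, 11.17, 29.77, 48.11.
Standard weights: 0.11, 0.15, 0.30, 0.16, 0.28.
District 3: 0.1100×2.63 + 0.1500×9.80 + 0.3000×17.99 + 0.1600×42.98 + 0.2800×43.75 = 26.2829 per 10 000.
District 5: 0.1100×2.02 + 0.1500×7.01 + 0.3000×11.17 + 0.1600×29.77 + 0.2800×48.11 = 22.8569 per 10 000.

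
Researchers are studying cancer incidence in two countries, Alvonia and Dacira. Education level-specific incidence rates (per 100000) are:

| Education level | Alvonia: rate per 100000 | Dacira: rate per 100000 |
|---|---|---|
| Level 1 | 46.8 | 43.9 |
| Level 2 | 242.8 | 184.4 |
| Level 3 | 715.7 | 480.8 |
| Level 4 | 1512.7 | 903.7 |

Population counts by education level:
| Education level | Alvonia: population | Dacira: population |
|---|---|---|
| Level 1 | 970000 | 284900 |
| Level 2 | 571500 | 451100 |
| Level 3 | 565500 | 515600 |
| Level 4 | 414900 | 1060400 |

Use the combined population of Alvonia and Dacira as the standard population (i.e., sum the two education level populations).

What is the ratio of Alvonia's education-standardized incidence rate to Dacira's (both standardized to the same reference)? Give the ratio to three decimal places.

1.580

Combined standard total = 4833900; weights = 0.2596, 0.2115, 0.2236, 0.3052.
Alvonia: 0.2596×46.8 + 0.2115×242.8 + 0.2236×715.7 + 0.3052×1512.7 = 685.2534 per 100000.
Dacira: 0.2596×43.9 + 0.2115×184.4 + 0.2236×480.8 + 0.3052×903.7 = 433.7448 per 100000.
Ratio = 685.2534 ÷ 433.7448 = 1.57985.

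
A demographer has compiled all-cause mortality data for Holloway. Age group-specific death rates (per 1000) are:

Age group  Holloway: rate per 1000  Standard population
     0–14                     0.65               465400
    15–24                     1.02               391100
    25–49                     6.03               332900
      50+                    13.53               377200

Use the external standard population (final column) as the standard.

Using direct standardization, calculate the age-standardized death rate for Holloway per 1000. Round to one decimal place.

5.0

Standard total = 1566600; weights = 0.2971, 0.2496, 0.2125, 0.2408.
Standardized rate: 0.2971×0.65 + 0.2496×1.02 + 0.2125×6.03 + 0.2408×13.53 = 4.9868 per 1000.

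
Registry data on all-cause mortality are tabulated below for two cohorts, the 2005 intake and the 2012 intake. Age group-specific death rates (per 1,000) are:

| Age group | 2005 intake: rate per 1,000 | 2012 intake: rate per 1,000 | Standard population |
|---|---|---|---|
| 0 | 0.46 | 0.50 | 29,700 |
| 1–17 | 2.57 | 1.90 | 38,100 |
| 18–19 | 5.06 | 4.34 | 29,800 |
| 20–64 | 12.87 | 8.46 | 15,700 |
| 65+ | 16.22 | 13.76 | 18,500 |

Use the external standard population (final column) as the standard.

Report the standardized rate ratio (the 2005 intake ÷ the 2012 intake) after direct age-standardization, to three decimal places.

Standard total = 131,800; weights = 0.2253, 0.2891, 0.2261, 0.1191, 0.1404.
The 2005 intake: 0.2253×0.46 + 0.2891×2.57 + 0.2261×5.06 + 0.1191×12.87 + 0.1404×16.22 = 5.8004 per 1,000.
The 2012 intake: 0.2253×0.50 + 0.2891×1.90 + 0.2261×4.34 + 0.1191×8.46 + 0.1404×13.76 = 4.5824 per 1,000.
Ratio = 5.8004 ÷ 4.5824 = 1.26582.

1.266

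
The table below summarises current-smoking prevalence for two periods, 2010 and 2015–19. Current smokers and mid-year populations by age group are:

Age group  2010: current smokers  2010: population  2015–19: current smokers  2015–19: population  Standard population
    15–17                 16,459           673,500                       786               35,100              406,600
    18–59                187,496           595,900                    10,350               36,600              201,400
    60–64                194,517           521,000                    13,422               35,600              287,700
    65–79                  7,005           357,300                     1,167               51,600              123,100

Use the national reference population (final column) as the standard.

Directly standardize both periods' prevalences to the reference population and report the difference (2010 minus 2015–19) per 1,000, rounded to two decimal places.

5.71

Age-specific rates per 1,000 for 2010: 24.438, 314.643, 373.353, 19.605.
For 2015–19: 22.393, 282.787, 377.022, 22.616.
Standard total = 1,018,800; weights = 0.3991, 0.1977, 0.2824, 0.1208.
2010: 0.3991×24.438 + 0.1977×314.643 + 0.2824×373.353 + 0.1208×19.605 = 179.7534 per 1,000.
2015–19: 0.3991×22.393 + 0.1977×282.787 + 0.2824×377.022 + 0.1208×22.616 = 174.0398 per 1,000.
Difference = 179.7534 − 174.0398 = 5.7136.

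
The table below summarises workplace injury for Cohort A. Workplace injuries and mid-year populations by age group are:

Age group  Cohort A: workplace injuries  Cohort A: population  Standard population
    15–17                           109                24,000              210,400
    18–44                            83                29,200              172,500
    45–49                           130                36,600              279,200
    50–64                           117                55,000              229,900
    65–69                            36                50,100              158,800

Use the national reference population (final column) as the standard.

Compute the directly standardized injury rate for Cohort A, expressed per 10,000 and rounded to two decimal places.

28.94

Age-specific rates per 10,000 for Cohort A: 45.42, 28.42, 35.52, 21.27, 7.19.
Standard total = 1,050,800; weights = 0.2002, 0.1642, 0.2657, 0.2188, 0.1511.
Standardized rate: 0.2002×45.42 + 0.1642×28.42 + 0.2657×35.52 + 0.2188×21.27 + 0.1511×7.19 = 28.9375 per 10,000.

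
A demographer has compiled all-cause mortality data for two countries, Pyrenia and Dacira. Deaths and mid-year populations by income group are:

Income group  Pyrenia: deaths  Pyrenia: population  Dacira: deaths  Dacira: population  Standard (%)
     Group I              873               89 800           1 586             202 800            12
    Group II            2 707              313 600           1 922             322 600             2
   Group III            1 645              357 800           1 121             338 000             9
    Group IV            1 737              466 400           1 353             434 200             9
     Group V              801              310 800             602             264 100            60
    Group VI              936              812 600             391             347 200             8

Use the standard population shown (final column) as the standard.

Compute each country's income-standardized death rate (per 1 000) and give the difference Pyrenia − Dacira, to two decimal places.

Income-specific rates per 1 000 for Pyrenia: 9.722, 8.632, 4.598, 3.724, 2.577, 1.152.
For Dacira: 7.821, 5.958, 3.317, 3.116, 2.279, 1.126.
Standard weights: 0.12, 0.02, 0.09, 0.09, 0.60, 0.08.
Pyrenia: 0.1200×9.722 + 0.0200×8.632 + 0.0900×4.598 + 0.0900×3.724 + 0.6000×2.577 + 0.0800×1.152 = 3.7267 per 1 000.
Dacira: 0.1200×7.821 + 0.0200×5.958 + 0.0900×3.317 + 0.0900×3.116 + 0.6000×2.279 + 0.0800×1.126 = 3.0943 per 1 000.
Difference = 3.7267 − 3.0943 = 0.6324.

0.63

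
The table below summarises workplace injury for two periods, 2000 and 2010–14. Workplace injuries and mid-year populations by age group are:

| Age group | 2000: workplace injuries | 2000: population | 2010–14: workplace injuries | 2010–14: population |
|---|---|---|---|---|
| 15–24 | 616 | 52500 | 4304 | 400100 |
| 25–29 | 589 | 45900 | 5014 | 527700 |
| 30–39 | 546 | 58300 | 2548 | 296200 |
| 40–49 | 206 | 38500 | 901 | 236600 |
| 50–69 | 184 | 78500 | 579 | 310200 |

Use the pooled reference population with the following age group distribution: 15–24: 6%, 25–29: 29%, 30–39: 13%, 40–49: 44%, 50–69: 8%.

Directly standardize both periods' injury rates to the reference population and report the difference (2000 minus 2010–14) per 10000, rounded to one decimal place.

Age-specific rates per 10000 for 2000: 117.33, 128.32, 93.65, 53.51, 23.44.
For 2010–14: 107.57, 95.02, 86.02, 38.08, 18.67.
Standard weights: 0.06, 0.29, 0.13, 0.44, 0.08.
2000: 0.0600×117.33 + 0.2900×128.32 + 0.1300×93.65 + 0.4400×53.51 + 0.0800×23.44 = 81.8465 per 10000.
2010–14: 0.0600×107.57 + 0.2900×95.02 + 0.1300×86.02 + 0.4400×38.08 + 0.0800×18.67 = 63.4410 per 10000.
Difference = 81.8465 − 63.4410 = 18.4055.

18.4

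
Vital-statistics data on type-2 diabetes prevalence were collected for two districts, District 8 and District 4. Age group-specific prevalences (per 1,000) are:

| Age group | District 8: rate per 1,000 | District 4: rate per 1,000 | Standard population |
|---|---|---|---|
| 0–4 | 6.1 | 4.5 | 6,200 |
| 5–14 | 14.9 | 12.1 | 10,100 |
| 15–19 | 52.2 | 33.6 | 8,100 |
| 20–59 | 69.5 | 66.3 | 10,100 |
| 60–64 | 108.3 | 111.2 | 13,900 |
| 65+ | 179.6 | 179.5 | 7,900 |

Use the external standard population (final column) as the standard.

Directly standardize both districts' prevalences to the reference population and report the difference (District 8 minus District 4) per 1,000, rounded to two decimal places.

3.23

Standard total = 56,300; weights = 0.1101, 0.1794, 0.1439, 0.1794, 0.2469, 0.1403.
District 8: 0.1101×6.1 + 0.1794×14.9 + 0.1439×52.2 + 0.1794×69.5 + 0.2469×108.3 + 0.1403×179.6 = 75.2627 per 1,000.
District 4: 0.1101×4.5 + 0.1794×12.1 + 0.1439×33.6 + 0.1794×66.3 + 0.2469×111.2 + 0.1403×179.5 = 72.0361 per 1,000.
Difference = 75.2627 − 72.0361 = 3.2266.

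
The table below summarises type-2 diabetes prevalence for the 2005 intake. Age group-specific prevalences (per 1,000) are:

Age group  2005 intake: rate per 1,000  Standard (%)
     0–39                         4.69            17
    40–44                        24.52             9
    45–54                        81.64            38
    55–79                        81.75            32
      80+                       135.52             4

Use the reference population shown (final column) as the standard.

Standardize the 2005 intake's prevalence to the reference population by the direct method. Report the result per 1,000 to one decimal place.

Standard weights: 0.17, 0.09, 0.38, 0.32, 0.04.
Standardized rate: 0.1700×4.69 + 0.0900×24.52 + 0.3800×81.64 + 0.3200×81.75 + 0.0400×135.52 = 65.6081 per 1,000.

65.6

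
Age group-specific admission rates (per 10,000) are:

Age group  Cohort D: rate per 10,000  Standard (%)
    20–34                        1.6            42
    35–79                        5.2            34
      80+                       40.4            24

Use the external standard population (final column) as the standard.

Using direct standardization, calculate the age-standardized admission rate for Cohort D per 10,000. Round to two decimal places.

12.14

Standard weights: 0.42, 0.34, 0.24.
Standardized rate: 0.4200×1.6 + 0.3400×5.2 + 0.2400×40.4 = 12.1360 per 10,000.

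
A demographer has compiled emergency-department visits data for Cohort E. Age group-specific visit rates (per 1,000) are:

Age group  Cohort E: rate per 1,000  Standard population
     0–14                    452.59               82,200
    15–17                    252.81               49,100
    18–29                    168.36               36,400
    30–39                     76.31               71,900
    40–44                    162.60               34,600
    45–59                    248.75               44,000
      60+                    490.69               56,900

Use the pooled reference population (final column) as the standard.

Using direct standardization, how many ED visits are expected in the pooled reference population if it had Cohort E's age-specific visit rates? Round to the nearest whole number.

105722

Expected ED visits = Σ (standard pop × age-specific rate ÷ 1,000)
= 82,200×452.59/1,000 + 49,100×252.81/1,000 + 36,400×168.36/1,000 + 71,900×76.31/1,000 + 34,600×162.60/1,000 + 44,000×248.75/1,000 + 56,900×490.69/1,000
= 37202.90 + 12412.97 + 6128.30 + 5486.69 + 5625.96 + 10945.00 + 27920.26 = 105722.08.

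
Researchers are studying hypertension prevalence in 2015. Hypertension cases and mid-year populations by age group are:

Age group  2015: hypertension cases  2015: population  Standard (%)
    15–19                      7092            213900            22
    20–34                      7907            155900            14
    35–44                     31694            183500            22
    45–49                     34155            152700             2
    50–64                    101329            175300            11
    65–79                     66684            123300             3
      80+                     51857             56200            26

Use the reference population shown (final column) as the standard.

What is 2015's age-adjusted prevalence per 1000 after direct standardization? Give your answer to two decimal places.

376.58

Age-specific rates per 1000 for 2015: 33.156, 50.718, 172.719, 223.674, 578.032, 540.827, 922.722.
Standard weights: 0.22, 0.14, 0.22, 0.02, 0.11, 0.03, 0.26.
Standardized rate: 0.2200×33.156 + 0.1400×50.718 + 0.2200×172.719 + 0.0200×223.674 + 0.1100×578.032 + 0.0300×540.827 + 0.2600×922.722 = 376.5827 per 1000.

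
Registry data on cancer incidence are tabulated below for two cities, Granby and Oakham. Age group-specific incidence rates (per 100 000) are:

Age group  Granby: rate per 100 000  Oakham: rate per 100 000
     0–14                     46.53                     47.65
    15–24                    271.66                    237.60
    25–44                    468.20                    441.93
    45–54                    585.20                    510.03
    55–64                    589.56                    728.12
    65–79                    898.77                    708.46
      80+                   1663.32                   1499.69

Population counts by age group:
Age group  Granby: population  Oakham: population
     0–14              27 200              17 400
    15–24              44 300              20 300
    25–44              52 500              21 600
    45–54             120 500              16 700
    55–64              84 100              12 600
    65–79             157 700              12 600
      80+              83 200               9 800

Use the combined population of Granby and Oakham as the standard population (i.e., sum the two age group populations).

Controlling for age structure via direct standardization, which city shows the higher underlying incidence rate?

Granby

Combined standard total = 680 500; weights = 0.0655, 0.0949, 0.1089, 0.2016, 0.1421, 0.2503, 0.1367.
Granby: 0.0655×46.53 + 0.0949×271.66 + 0.1089×468.20 + 0.2016×585.20 + 0.1421×589.56 + 0.2503×898.77 + 0.1367×1663.32 = 733.8241 per 100 000.
Oakham: 0.0655×47.65 + 0.0949×237.60 + 0.1089×441.93 + 0.2016×510.03 + 0.1421×728.12 + 0.2503×708.46 + 0.1367×1499.69 = 662.3488 per 100 000.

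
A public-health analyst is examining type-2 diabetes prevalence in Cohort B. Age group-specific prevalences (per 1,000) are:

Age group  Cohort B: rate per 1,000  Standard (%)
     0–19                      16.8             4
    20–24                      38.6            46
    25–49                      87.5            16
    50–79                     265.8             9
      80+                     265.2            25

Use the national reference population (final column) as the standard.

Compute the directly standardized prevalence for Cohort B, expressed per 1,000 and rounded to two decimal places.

122.65

Standard weights: 0.04, 0.46, 0.16, 0.09, 0.25.
Standardized rate: 0.0400×16.8 + 0.4600×38.6 + 0.1600×87.5 + 0.0900×265.8 + 0.2500×265.2 = 122.6500 per 1,000.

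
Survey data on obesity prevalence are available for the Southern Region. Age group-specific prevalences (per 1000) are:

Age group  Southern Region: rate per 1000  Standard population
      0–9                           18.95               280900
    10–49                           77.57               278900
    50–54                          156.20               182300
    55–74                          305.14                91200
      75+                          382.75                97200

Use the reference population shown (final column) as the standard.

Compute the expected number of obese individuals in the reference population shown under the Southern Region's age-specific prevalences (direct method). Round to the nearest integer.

Expected obese individuals = Σ (standard pop × age-specific rate ÷ 1000)
= 280900×18.95/1000 + 278900×77.57/1000 + 182300×156.20/1000 + 91200×305.14/1000 + 97200×382.75/1000
= 5323.06 + 21634.27 + 28475.26 + 27828.77 + 37203.30 = 120464.66.

120465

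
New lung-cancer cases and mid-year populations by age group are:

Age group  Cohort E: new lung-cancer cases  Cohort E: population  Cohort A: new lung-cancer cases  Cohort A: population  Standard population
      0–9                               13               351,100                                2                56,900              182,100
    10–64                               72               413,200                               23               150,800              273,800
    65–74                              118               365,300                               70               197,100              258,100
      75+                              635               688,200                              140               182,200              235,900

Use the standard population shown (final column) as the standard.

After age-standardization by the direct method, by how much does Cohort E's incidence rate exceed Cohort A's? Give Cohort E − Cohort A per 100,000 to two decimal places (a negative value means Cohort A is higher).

3.62

Age-specific rates per 100,000 for Cohort E: 3.70, 17.42, 32.30, 92.27.
For Cohort A: 3.51, 15.25, 35.51, 76.84.
Standard total = 949,900; weights = 0.1917, 0.2882, 0.2717, 0.2483.
Cohort E: 0.1917×3.70 + 0.2882×17.42 + 0.2717×32.30 + 0.2483×92.27 = 37.4238 per 100,000.
Cohort A: 0.1917×3.51 + 0.2882×15.25 + 0.2717×35.51 + 0.2483×76.84 = 33.8022 per 100,000.
Difference = 37.4238 − 33.8022 = 3.6216.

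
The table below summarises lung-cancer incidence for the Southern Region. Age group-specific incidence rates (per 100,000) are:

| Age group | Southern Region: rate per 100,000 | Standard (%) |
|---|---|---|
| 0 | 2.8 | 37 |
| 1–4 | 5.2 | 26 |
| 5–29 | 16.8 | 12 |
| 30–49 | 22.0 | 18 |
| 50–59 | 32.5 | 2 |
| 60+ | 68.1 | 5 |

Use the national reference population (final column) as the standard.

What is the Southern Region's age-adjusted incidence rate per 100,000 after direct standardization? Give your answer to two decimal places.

12.42

Standard weights: 0.37, 0.26, 0.12, 0.18, 0.02, 0.05.
Standardized rate: 0.3700×2.8 + 0.2600×5.2 + 0.1200×16.8 + 0.1800×22.0 + 0.0200×32.5 + 0.0500×68.1 = 12.4190 per 100,000.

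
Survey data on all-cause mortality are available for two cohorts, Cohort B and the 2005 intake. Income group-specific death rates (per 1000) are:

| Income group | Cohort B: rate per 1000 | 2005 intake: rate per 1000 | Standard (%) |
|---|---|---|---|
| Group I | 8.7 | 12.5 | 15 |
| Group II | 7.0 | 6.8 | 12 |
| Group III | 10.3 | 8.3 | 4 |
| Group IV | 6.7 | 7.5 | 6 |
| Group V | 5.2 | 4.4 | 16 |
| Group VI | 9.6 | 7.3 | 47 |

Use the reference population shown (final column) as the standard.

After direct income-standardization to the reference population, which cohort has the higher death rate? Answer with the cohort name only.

Cohort B

Standard weights: 0.15, 0.12, 0.04, 0.06, 0.16, 0.47.
Cohort B: 0.1500×8.7 + 0.1200×7.0 + 0.0400×10.3 + 0.0600×6.7 + 0.1600×5.2 + 0.4700×9.6 = 8.3030 per 1000.
The 2005 intake: 0.1500×12.5 + 0.1200×6.8 + 0.0400×8.3 + 0.0600×7.5 + 0.1600×4.4 + 0.4700×7.3 = 7.6080 per 1000.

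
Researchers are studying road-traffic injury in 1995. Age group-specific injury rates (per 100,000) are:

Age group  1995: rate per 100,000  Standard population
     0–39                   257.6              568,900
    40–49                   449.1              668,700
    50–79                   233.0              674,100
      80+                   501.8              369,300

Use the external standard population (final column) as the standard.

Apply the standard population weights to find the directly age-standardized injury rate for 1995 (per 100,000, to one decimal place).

346.0

Standard total = 2,281,000; weights = 0.2494, 0.2932, 0.2955, 0.1619.
Standardized rate: 0.2494×257.6 + 0.2932×449.1 + 0.2955×233.0 + 0.1619×501.8 = 346.0069 per 100,000.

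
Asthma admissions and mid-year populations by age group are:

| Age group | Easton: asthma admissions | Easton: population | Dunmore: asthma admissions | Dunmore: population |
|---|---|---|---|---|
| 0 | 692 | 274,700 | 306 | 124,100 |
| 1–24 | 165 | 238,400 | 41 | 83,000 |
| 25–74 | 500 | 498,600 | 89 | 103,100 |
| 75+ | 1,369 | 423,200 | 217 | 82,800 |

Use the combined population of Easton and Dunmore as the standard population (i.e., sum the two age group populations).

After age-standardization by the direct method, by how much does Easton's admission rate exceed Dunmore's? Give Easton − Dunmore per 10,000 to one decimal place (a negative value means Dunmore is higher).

2.6

Age-specific rates per 10,000 for Easton: 25.19, 6.92, 10.03, 32.35.
For Dunmore: 24.66, 4.94, 8.63, 26.21.
Combined standard total = 1,827,900; weights = 0.2182, 0.1758, 0.3292, 0.2768.
Easton: 0.2182×25.19 + 0.1758×6.92 + 0.3292×10.03 + 0.2768×32.35 = 18.9688 per 10,000.
Dunmore: 0.2182×24.66 + 0.1758×4.94 + 0.3292×8.63 + 0.2768×26.21 = 16.3446 per 10,000.
Difference = 18.9688 − 16.3446 = 2.6242.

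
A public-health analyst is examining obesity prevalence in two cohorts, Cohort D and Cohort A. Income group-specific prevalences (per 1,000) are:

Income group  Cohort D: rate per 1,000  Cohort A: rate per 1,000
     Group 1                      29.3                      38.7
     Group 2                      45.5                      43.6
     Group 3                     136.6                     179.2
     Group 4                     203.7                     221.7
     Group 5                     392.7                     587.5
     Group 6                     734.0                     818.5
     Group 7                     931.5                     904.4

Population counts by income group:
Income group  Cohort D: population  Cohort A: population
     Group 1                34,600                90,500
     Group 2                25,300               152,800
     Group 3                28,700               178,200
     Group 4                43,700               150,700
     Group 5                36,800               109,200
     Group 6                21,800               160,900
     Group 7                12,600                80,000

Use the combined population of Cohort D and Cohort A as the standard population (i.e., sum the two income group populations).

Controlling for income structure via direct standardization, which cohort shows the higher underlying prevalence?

Combined standard total = 1,125,800; weights = 0.1111, 0.1582, 0.1838, 0.1727, 0.1297, 0.1623, 0.0823.
Cohort D: 0.1111×29.3 + 0.1582×45.5 + 0.1838×136.6 + 0.1727×203.7 + 0.1297×392.7 + 0.1623×734.0 + 0.0823×931.5 = 317.3954 per 1,000.
Cohort A: 0.1111×38.7 + 0.1582×43.6 + 0.1838×179.2 + 0.1727×221.7 + 0.1297×587.5 + 0.1623×818.5 + 0.0823×904.4 = 365.8233 per 1,000.

Cohort A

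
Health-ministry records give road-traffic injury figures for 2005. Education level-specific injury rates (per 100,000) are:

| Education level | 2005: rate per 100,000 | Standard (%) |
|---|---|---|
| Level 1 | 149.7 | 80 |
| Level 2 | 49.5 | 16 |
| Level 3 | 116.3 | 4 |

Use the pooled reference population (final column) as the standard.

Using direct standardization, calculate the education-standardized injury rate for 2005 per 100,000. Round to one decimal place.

Standard weights: 0.80, 0.16, 0.04.
Standardized rate: 0.8000×149.7 + 0.1600×49.5 + 0.0400×116.3 = 132.3320 per 100,000.

132.3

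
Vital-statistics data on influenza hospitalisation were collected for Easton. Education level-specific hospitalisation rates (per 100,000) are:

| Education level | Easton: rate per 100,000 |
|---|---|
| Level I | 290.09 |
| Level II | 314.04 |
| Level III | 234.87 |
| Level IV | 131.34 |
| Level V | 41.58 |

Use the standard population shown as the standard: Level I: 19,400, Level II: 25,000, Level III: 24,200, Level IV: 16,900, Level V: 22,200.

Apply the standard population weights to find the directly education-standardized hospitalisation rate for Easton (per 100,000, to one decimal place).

Standard total = 107,700; weights = 0.1801, 0.2321, 0.2247, 0.1569, 0.2061.
Standardized rate: 0.1801×290.09 + 0.2321×314.04 + 0.2247×234.87 + 0.1569×131.34 + 0.2061×41.58 = 207.1061 per 100,000.

207.1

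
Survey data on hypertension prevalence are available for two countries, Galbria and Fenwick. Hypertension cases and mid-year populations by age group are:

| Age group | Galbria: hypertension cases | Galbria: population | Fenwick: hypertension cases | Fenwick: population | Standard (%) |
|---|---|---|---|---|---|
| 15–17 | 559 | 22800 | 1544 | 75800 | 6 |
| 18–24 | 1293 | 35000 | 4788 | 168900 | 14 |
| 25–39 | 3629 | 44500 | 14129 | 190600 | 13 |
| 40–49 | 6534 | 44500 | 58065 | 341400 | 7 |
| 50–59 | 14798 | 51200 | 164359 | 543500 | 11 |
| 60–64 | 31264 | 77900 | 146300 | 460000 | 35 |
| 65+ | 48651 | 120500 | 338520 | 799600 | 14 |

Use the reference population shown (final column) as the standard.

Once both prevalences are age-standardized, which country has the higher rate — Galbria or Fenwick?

Galbria

Age-specific rates per 1000 for Galbria: 24.518, 36.943, 81.551, 146.831, 289.023, 401.335, 403.743.
For Fenwick: 20.369, 28.348, 74.129, 170.079, 302.408, 318.043, 423.362.
Standard weights: 0.06, 0.14, 0.13, 0.07, 0.11, 0.35, 0.14.
Galbria: 0.0600×24.518 + 0.1400×36.943 + 0.1300×81.551 + 0.0700×146.831 + 0.1100×289.023 + 0.3500×401.335 + 0.1400×403.743 = 256.3067 per 1000.
Fenwick: 0.0600×20.369 + 0.1400×28.348 + 0.1300×74.129 + 0.0700×170.079 + 0.1100×302.408 + 0.3500×318.043 + 0.1400×423.362 = 230.5840 per 1000.
The crude rates (269.24 vs 282.08) would put Fenwick higher, but that reflects its age composition; once standardized to a common age structure, Galbria has the higher underlying rate.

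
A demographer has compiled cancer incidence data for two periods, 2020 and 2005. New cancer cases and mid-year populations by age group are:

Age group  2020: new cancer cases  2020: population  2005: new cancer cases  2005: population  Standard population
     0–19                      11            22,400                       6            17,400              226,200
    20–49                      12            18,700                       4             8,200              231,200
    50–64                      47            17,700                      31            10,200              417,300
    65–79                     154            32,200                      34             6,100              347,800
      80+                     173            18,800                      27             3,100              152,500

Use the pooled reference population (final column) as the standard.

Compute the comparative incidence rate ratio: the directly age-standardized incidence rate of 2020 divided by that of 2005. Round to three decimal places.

Age-specific rates per 100,000 for 2020: 49.11, 64.17, 265.54, 478.26, 920.21.
For 2005: 34.48, 48.78, 303.92, 557.38, 870.97.
Standard total = 1,375,000; weights = 0.1645, 0.1681, 0.3035, 0.2529, 0.1109.
2020: 0.1645×49.11 + 0.1681×64.17 + 0.3035×265.54 + 0.2529×478.26 + 0.1109×920.21 = 322.4905 per 100,000.
2005: 0.1645×34.48 + 0.1681×48.78 + 0.3035×303.92 + 0.2529×557.38 + 0.1109×870.97 = 343.6966 per 100,000.
Ratio = 322.4905 ÷ 343.6966 = 0.93830.

0.938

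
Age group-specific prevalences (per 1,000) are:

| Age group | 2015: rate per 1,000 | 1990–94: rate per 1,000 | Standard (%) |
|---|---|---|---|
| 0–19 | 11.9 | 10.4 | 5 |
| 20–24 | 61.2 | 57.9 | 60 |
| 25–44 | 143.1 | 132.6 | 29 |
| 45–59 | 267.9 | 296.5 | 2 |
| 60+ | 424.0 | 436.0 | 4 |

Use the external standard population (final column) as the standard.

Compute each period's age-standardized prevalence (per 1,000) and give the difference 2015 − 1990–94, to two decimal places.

Standard weights: 0.05, 0.60, 0.29, 0.02, 0.04.
2015: 0.0500×11.9 + 0.6000×61.2 + 0.2900×143.1 + 0.0200×267.9 + 0.0400×424.0 = 101.1320 per 1,000.
1990–94: 0.0500×10.4 + 0.6000×57.9 + 0.2900×132.6 + 0.0200×296.5 + 0.0400×436.0 = 97.0840 per 1,000.
Difference = 101.1320 − 97.0840 = 4.0480.

4.05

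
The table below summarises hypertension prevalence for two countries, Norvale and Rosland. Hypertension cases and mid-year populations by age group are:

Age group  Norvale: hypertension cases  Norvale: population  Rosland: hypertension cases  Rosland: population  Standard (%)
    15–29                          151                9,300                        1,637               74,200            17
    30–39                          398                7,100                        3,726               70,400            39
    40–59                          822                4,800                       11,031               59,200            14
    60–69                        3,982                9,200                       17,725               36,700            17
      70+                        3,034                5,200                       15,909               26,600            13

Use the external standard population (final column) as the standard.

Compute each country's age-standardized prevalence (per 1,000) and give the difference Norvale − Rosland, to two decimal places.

Age-specific rates per 1,000 for Norvale: 16.237, 56.056, 171.250, 432.826, 583.462.
For Rosland: 22.062, 52.926, 186.334, 482.970, 598.083.
Standard weights: 0.17, 0.39, 0.14, 0.17, 0.13.
Norvale: 0.1700×16.237 + 0.3900×56.056 + 0.1400×171.250 + 0.1700×432.826 + 0.1300×583.462 = 198.0276 per 1,000.
Rosland: 0.1700×22.062 + 0.3900×52.926 + 0.1400×186.334 + 0.1700×482.970 + 0.1300×598.083 = 210.3342 per 1,000.
Difference = 198.0276 − 210.3342 = -12.3066.

-12.31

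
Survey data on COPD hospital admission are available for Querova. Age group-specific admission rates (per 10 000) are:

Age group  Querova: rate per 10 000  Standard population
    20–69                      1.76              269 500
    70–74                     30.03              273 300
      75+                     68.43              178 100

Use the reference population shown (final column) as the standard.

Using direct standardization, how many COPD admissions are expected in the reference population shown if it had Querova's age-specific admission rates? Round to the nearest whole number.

2087

Expected COPD admissions = Σ (standard pop × age-specific rate ÷ 10 000)
= 269 500×1.76/10 000 + 273 300×30.03/10 000 + 178 100×68.43/10 000
= 47.43 + 820.72 + 1218.74 = 2086.89.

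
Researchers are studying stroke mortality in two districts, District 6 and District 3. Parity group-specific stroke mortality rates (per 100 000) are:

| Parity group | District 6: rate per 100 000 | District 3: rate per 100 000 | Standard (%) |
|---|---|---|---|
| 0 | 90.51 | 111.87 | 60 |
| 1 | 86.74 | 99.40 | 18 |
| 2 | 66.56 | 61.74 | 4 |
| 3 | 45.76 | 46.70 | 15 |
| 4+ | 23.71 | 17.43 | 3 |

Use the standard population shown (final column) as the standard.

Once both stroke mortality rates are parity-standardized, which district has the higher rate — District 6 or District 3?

Standard weights: 0.60, 0.18, 0.04, 0.15, 0.03.
District 6: 0.6000×90.51 + 0.1800×86.74 + 0.0400×66.56 + 0.1500×45.76 + 0.0300×23.71 = 80.1569 per 100 000.
District 3: 0.6000×111.87 + 0.1800×99.40 + 0.0400×61.74 + 0.1500×46.70 + 0.0300×17.43 = 95.0115 per 100 000.

District 3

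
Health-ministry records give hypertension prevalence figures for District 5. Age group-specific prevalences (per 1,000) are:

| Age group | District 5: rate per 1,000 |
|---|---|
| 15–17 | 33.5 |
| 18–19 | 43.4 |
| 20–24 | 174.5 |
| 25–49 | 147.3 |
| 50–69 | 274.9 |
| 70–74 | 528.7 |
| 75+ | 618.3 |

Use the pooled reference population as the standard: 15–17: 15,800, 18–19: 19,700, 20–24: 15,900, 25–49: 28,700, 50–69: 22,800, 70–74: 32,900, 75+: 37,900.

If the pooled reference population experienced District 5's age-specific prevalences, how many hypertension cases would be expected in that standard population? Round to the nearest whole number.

Expected hypertension cases = Σ (standard pop × age-specific rate ÷ 1,000)
= 15,800×33.5/1,000 + 19,700×43.4/1,000 + 15,900×174.5/1,000 + 28,700×147.3/1,000 + 22,800×274.9/1,000 + 32,900×528.7/1,000 + 37,900×618.3/1,000
= 529.30 + 854.98 + 2774.55 + 4227.51 + 6267.72 + 17394.23 + 23433.57 = 55481.86.

55482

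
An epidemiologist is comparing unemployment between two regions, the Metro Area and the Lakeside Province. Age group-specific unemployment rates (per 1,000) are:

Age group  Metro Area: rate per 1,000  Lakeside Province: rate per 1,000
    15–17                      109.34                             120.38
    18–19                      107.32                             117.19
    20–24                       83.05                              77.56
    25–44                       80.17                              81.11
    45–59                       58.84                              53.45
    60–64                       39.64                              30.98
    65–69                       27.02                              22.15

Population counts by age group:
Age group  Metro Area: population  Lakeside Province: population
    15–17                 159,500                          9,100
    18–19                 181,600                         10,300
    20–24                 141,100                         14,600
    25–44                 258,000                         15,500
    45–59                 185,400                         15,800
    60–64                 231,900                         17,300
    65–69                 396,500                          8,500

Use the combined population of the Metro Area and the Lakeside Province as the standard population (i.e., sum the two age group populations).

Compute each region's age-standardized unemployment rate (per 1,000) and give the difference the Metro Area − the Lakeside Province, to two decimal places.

1.25

Combined standard total = 1,645,100; weights = 0.1025, 0.1166, 0.0946, 0.1663, 0.1223, 0.1515, 0.2462.
The Metro Area: 0.1025×109.34 + 0.1166×107.32 + 0.0946×83.05 + 0.1663×80.17 + 0.1223×58.84 + 0.1515×39.64 + 0.2462×27.02 = 64.7662 per 1,000.
The Lakeside Province: 0.1025×120.38 + 0.1166×117.19 + 0.0946×77.56 + 0.1663×81.11 + 0.1223×53.45 + 0.1515×30.98 + 0.2462×22.15 = 63.5157 per 1,000.
Difference = 64.7662 − 63.5157 = 1.2505.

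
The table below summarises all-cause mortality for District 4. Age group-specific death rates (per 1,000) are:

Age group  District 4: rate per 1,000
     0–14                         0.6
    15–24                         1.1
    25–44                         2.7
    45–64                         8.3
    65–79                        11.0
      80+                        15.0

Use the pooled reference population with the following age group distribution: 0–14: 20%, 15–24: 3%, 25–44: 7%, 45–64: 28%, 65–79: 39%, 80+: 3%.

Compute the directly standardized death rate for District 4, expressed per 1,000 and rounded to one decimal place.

Standard weights: 0.20, 0.03, 0.07, 0.28, 0.39, 0.03.
Standardized rate: 0.2000×0.6 + 0.0300×1.1 + 0.0700×2.7 + 0.2800×8.3 + 0.3900×11.0 + 0.0300×15.0 = 7.4060 per 1,000.

7.4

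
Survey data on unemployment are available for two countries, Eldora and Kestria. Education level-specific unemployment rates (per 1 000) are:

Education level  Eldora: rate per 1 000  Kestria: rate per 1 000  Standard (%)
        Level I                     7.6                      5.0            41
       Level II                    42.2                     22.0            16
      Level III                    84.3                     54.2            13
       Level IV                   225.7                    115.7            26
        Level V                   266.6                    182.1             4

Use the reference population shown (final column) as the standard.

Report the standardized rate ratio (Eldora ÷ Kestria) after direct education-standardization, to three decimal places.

1.804

Standard weights: 0.41, 0.16, 0.13, 0.26, 0.04.
Eldora: 0.4100×7.6 + 0.1600×42.2 + 0.1300×84.3 + 0.2600×225.7 + 0.0400×266.6 = 90.1730 per 1 000.
Kestria: 0.4100×5.0 + 0.1600×22.0 + 0.1300×54.2 + 0.2600×115.7 + 0.0400×182.1 = 49.9820 per 1 000.
Ratio = 90.1730 ÷ 49.9820 = 1.80411.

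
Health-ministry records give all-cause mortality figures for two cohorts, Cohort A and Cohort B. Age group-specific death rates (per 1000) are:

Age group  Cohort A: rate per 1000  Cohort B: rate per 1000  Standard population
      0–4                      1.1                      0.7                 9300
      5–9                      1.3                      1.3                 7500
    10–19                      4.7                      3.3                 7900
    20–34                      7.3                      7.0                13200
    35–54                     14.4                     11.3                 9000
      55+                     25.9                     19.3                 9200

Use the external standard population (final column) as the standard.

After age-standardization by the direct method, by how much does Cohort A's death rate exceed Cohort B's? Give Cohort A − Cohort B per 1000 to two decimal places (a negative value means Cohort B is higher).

1.91

Standard total = 56100; weights = 0.1658, 0.1337, 0.1408, 0.2353, 0.1604, 0.1640.
Cohort A: 0.1658×1.1 + 0.1337×1.3 + 0.1408×4.7 + 0.2353×7.3 + 0.1604×14.4 + 0.1640×25.9 = 9.2932 per 1000.
Cohort B: 0.1658×0.7 + 0.1337×1.3 + 0.1408×3.3 + 0.2353×7.0 + 0.1604×11.3 + 0.1640×19.3 = 7.3795 per 1000.
Difference = 9.2932 − 7.3795 = 1.9137.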